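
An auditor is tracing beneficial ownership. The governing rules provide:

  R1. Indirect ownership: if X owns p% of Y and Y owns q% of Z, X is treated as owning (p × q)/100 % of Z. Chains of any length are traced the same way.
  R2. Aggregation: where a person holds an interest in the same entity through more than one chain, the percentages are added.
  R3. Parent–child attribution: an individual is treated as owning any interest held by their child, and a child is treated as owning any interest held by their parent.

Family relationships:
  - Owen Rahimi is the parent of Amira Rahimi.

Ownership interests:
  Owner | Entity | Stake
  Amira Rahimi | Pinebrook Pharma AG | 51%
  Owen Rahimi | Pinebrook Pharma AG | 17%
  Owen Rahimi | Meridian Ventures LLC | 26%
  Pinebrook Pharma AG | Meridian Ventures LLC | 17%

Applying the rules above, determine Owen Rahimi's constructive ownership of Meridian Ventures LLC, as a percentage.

37.56%

By parent–child attribution (R3), Owen Rahimi is treated as also owning Amira Rahimi's interest in Pinebrook Pharma AG, giving 17% + 51% = 68%.
Chain via Pinebrook Pharma AG (R1): 68% × 17% = 11.56% of Meridian Ventures LLC.
Direct interest in Meridian Ventures LLC: 26%.
Aggregating (R2): 11.56% + 26% = 37.56%.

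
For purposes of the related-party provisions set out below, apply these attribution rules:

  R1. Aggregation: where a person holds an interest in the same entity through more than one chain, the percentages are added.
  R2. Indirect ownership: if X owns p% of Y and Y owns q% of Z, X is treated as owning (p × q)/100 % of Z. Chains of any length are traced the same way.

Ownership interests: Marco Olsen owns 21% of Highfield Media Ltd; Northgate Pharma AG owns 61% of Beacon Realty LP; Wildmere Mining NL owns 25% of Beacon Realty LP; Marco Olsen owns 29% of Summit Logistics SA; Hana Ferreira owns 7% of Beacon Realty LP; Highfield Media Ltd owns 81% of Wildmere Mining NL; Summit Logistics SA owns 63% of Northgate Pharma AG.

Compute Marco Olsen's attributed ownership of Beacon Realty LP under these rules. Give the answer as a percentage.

Chain via Summit Logistics SA → Northgate Pharma AG (R2): 29% × 63% × 61% = 11.1447% of Beacon Realty LP.
Chain via Highfield Media Ltd → Wildmere Mining NL (R2): 21% × 81% × 25% = 4.2525% of Beacon Realty LP.
Aggregating (R1): 11.1447% + 4.2525% = 15.3972%.

15.3972%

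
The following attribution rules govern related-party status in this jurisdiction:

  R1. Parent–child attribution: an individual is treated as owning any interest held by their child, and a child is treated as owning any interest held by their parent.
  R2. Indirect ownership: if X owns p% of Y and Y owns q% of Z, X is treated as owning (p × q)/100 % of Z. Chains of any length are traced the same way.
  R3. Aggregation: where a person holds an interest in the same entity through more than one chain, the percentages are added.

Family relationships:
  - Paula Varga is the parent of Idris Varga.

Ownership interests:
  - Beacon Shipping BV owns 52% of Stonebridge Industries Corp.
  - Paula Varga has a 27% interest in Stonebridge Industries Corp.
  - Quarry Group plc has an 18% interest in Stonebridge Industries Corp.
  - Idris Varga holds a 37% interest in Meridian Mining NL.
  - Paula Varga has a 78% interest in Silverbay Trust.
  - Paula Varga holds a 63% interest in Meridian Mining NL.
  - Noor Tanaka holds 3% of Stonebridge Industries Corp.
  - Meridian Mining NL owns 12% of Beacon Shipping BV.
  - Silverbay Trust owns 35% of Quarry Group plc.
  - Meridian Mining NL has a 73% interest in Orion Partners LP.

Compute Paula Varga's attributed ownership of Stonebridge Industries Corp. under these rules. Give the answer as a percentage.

By parent–child attribution (R1), Paula Varga is treated as also owning Idris Varga's interest in Meridian Mining NL, giving 63% + 37% = 100%.
Chain via Silverbay Trust → Quarry Group plc (R2): 78% × 35% × 18% = 4.914% of Stonebridge Industries Corp.
Chain via Meridian Mining NL → Beacon Shipping BV (R2): 100% × 12% × 52% = 6.24% of Stonebridge Industries Corp.
Direct interest in Stonebridge Industries Corp: 27%.
Aggregating (R3): 4.914% + 6.24% + 27% = 38.154%.

38.154%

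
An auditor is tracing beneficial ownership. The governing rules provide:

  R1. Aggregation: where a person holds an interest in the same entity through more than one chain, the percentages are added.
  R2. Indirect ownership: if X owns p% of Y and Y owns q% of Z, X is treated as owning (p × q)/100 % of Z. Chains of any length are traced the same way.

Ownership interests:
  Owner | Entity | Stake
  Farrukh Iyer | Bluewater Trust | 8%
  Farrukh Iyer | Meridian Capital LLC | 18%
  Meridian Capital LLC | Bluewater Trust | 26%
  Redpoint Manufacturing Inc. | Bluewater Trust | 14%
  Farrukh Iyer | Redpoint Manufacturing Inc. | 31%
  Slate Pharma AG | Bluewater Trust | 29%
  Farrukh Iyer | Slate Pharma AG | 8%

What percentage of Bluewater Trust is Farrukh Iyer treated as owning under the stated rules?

Chain via Redpoint Manufacturing Inc. (R2): 31% × 14% = 4.34% of Bluewater Trust.
Chain via Slate Pharma AG (R2): 8% × 29% = 2.32% of Bluewater Trust.
Chain via Meridian Capital LLC (R2): 18% × 26% = 4.68% of Bluewater Trust.
Direct interest in Bluewater Trust: 8%.
Aggregating (R1): 4.34% + 2.32% + 4.68% + 8% = 19.34%.

19.34%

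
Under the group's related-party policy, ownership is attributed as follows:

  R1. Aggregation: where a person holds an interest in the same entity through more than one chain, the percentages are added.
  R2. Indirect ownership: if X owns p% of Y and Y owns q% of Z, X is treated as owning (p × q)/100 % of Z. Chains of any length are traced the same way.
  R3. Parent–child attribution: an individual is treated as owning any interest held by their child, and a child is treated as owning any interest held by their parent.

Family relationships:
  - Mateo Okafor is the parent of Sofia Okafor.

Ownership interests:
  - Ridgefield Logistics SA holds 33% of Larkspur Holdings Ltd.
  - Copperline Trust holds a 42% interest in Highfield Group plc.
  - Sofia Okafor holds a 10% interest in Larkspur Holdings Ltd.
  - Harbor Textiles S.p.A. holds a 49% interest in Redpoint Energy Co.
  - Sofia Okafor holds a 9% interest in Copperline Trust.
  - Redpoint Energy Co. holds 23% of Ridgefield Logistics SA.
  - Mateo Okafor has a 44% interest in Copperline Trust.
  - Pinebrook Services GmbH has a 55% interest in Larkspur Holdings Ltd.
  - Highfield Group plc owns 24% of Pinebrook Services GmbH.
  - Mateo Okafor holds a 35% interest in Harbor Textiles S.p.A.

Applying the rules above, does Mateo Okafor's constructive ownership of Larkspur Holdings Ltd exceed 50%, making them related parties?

By parent–child attribution (R3), Mateo Okafor is treated as also owning Sofia Okafor's interest in Copperline Trust, giving 44% + 9% = 53%.
By parent–child attribution (R3), Mateo Okafor is treated as owning Sofia Okafor's 10% interest in Larkspur Holdings Ltd.
Chain via Copperline Trust → Highfield Group plc → Pinebrook Services GmbH (R2): 53% × 42% × 24% × 55% = 2.93832% of Larkspur Holdings Ltd.
Chain via Harbor Textiles S.p.A. → Redpoint Energy Co. → Ridgefield Logistics SA (R2): 35% × 49% × 23% × 33% = 1.301685% of Larkspur Holdings Ltd.
Direct interest in Larkspur Holdings Ltd: 10%.
Aggregating (R1): 2.93832% + 1.301685% + 10% = 14.240005%.
14.240005% does not exceed the 50% threshold, so Mateo is not a related party to Larkspur Holdings Ltd.

No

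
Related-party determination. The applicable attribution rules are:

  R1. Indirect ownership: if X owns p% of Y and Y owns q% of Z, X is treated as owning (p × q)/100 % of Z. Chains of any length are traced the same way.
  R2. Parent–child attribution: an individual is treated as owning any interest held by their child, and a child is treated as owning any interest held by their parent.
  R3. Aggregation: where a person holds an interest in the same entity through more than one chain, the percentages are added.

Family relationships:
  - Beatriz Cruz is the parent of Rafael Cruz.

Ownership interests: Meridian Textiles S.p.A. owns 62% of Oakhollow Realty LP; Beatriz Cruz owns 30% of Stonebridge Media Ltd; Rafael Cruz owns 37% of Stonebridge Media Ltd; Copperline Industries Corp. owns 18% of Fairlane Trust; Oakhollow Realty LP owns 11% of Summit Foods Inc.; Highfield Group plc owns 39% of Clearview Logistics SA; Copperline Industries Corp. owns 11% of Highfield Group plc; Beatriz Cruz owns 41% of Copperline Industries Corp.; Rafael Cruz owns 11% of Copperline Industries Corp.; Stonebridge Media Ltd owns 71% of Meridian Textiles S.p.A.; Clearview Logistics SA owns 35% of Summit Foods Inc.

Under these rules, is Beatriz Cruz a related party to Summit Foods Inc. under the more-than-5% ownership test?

By parent–child attribution (R2), Beatriz Cruz is treated as also owning Rafael Cruz's interest in Stonebridge Media Ltd, giving 30% + 37% = 67%.
By parent–child attribution (R2), Beatriz Cruz is treated as also owning Rafael Cruz's interest in Copperline Industries Corp, giving 41% + 11% = 52%.
Chain via Stonebridge Media Ltd → Meridian Textiles S.p.A. → Oakhollow Realty LP (R1): 67% × 71% × 62% × 11% = 3.244274% of Summit Foods Inc.
Chain via Copperline Industries Corp. → Highfield Group plc → Clearview Logistics SA (R1): 52% × 11% × 39% × 35% = 0.78078% of Summit Foods Inc.
Aggregating (R3): 3.244274% + 0.78078% = 4.025054%.
4.025054% does not exceed the 5% threshold, so Beatriz is not a related party to Summit Foods Inc.

No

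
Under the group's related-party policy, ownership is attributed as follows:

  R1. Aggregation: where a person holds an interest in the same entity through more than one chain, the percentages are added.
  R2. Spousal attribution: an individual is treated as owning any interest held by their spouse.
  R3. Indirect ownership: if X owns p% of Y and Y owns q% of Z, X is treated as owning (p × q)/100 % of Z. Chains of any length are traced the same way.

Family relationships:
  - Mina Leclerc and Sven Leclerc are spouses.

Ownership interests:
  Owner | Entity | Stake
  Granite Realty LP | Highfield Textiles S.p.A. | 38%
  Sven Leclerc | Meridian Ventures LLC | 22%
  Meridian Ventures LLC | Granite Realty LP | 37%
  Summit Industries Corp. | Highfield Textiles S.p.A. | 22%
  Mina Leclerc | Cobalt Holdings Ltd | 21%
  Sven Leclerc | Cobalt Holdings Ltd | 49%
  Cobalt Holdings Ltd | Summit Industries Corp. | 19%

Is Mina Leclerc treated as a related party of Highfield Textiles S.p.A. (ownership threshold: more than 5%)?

Yes

By spousal attribution (R2), Mina Leclerc is treated as also owning Sven Leclerc's interest in Cobalt Holdings Ltd, giving 21% + 49% = 70%.
By spousal attribution (R2), Mina Leclerc is treated as owning Sven Leclerc's 22% interest in Meridian Ventures LLC.
Chain via Cobalt Holdings Ltd → Summit Industries Corp. (R3): 70% × 19% × 22% = 2.926% of Highfield Textiles S.p.A.
Chain via Meridian Ventures LLC → Granite Realty LP (R3): 22% × 37% × 38% = 3.0932% of Highfield Textiles S.p.A.
Aggregating (R1): 2.926% + 3.0932% = 6.0192%.
6.0192% exceeds the 5% threshold, so Mina is a related party to Highfield Textiles S.p.A.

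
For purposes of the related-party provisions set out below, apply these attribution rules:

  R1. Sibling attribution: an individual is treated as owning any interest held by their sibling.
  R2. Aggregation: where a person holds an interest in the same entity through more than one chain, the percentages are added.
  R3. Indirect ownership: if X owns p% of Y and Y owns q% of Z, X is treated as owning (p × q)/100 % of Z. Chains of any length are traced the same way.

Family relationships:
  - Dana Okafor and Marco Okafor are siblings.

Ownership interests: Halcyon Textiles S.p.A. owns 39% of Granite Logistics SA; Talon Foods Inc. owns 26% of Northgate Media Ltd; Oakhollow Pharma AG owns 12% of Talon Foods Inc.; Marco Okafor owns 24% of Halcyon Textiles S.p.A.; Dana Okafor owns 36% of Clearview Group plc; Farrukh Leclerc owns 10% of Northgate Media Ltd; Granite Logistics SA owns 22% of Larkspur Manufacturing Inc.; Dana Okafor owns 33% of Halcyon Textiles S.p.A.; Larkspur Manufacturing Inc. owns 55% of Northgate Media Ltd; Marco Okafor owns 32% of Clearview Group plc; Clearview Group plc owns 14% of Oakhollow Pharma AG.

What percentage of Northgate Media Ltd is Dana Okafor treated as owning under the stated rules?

2.986854%

By sibling attribution (R1), Dana Okafor is treated as also owning Marco Okafor's interest in Halcyon Textiles S.p.A, giving 33% + 24% = 57%.
By sibling attribution (R1), Dana Okafor is treated as also owning Marco Okafor's interest in Clearview Group plc, giving 36% + 32% = 68%.
Chain via Halcyon Textiles S.p.A. → Granite Logistics SA → Larkspur Manufacturing Inc. (R3): 57% × 39% × 22% × 55% = 2.68983% of Northgate Media Ltd.
Chain via Clearview Group plc → Oakhollow Pharma AG → Talon Foods Inc. (R3): 68% × 14% × 12% × 26% = 0.297024% of Northgate Media Ltd.
Aggregating (R2): 2.68983% + 0.297024% = 2.986854%.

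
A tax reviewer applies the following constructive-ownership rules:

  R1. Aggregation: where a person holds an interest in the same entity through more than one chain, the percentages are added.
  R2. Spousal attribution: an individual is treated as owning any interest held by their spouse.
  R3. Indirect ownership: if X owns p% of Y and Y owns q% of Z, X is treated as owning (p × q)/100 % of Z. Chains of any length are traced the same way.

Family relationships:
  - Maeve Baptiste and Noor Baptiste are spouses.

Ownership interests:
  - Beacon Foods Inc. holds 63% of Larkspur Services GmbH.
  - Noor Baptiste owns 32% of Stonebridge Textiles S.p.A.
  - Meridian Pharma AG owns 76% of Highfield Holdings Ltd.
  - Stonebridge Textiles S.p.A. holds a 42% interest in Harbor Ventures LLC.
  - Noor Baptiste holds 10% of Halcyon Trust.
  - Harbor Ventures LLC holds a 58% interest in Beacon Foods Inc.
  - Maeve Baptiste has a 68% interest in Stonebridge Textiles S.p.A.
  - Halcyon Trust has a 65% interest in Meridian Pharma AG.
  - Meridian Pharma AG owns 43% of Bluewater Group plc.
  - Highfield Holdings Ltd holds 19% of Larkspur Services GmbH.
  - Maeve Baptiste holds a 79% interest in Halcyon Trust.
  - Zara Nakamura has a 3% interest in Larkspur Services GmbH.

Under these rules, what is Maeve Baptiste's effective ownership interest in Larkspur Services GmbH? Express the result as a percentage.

23.70034%

By spousal attribution (R2), Maeve Baptiste is treated as also owning Noor Baptiste's interest in Stonebridge Textiles S.p.A, giving 68% + 32% = 100%.
By spousal attribution (R2), Maeve Baptiste is treated as also owning Noor Baptiste's interest in Halcyon Trust, giving 79% + 10% = 89%.
Chain via Stonebridge Textiles S.p.A. → Harbor Ventures LLC → Beacon Foods Inc. (R3): 100% × 42% × 58% × 63% = 15.3468% of Larkspur Services GmbH.
Chain via Halcyon Trust → Meridian Pharma AG → Highfield Holdings Ltd (R3): 89% × 65% × 76% × 19% = 8.35354% of Larkspur Services GmbH.
Aggregating (R1): 15.3468% + 8.35354% = 23.70034%.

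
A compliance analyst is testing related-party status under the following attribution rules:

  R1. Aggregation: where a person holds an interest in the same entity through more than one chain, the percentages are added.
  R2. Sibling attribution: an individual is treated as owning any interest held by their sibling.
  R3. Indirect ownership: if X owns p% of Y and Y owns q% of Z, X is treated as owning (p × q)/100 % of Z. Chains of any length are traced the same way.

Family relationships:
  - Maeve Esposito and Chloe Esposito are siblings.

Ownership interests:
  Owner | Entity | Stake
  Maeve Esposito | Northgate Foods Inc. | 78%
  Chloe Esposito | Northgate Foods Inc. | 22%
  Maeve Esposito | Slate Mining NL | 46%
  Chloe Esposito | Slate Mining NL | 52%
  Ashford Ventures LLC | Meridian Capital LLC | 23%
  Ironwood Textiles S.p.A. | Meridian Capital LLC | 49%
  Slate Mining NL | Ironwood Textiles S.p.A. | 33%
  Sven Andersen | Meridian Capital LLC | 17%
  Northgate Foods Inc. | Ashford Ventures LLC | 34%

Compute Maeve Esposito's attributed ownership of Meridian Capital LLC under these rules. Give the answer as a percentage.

23.6666%

By sibling attribution (R2), Maeve Esposito is treated as also owning Chloe Esposito's interest in Slate Mining NL, giving 46% + 52% = 98%.
By sibling attribution (R2), Maeve Esposito is treated as also owning Chloe Esposito's interest in Northgate Foods Inc, giving 78% + 22% = 100%.
Chain via Slate Mining NL → Ironwood Textiles S.p.A. (R3): 98% × 33% × 49% = 15.8466% of Meridian Capital LLC.
Chain via Northgate Foods Inc. → Ashford Ventures LLC (R3): 100% × 34% × 23% = 7.82% of Meridian Capital LLC.
Aggregating (R1): 15.8466% + 7.82% = 23.6666%.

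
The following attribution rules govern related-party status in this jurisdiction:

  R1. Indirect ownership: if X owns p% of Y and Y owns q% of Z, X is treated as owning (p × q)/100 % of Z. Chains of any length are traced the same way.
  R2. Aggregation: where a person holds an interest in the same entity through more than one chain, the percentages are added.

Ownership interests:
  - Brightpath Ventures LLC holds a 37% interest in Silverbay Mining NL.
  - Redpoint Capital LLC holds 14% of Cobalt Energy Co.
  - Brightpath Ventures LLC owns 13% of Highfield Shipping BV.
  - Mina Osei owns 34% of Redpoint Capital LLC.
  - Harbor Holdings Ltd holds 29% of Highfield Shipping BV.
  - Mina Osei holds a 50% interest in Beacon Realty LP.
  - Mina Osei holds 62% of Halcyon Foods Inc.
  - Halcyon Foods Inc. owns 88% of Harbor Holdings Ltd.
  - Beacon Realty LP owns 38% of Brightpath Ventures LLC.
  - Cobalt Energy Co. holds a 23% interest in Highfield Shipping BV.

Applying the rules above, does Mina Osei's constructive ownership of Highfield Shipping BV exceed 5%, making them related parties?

Yes

Chain via Beacon Realty LP → Brightpath Ventures LLC (R1): 50% × 38% × 13% = 2.47% of Highfield Shipping BV.
Chain via Redpoint Capital LLC → Cobalt Energy Co. (R1): 34% × 14% × 23% = 1.0948% of Highfield Shipping BV.
Chain via Halcyon Foods Inc. → Harbor Holdings Ltd (R1): 62% × 88% × 29% = 15.8224% of Highfield Shipping BV.
Aggregating (R2): 2.47% + 1.0948% + 15.8224% = 19.3872%.
19.3872% exceeds the 5% threshold, so Mina is a related party to Highfield Shipping BV.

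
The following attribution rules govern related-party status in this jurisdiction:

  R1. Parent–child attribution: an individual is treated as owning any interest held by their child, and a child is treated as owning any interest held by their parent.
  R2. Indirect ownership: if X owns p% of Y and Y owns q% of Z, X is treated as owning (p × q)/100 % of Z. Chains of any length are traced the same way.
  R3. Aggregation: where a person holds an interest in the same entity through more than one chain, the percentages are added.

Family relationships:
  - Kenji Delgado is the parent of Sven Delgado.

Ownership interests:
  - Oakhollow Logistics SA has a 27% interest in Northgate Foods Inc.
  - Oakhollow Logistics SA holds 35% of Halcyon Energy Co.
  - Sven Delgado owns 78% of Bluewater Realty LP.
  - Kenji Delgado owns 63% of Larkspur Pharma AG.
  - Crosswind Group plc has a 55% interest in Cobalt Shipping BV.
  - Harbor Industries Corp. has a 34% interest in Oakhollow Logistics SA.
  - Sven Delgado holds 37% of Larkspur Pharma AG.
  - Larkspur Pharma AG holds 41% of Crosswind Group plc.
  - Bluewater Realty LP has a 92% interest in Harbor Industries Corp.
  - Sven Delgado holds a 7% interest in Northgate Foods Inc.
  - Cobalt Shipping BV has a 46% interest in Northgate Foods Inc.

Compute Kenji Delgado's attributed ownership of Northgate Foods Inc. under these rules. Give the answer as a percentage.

23.960568%

By parent–child attribution (R1), Kenji Delgado is treated as also owning Sven Delgado's interest in Larkspur Pharma AG, giving 63% + 37% = 100%.
By parent–child attribution (R1), Kenji Delgado is treated as owning Sven Delgado's 78% interest in Bluewater Realty LP.
By parent–child attribution (R1), Kenji Delgado is treated as owning Sven Delgado's 7% interest in Northgate Foods Inc.
Chain via Larkspur Pharma AG → Crosswind Group plc → Cobalt Shipping BV (R2): 100% × 41% × 55% × 46% = 10.373% of Northgate Foods Inc.
Chain via Bluewater Realty LP → Harbor Industries Corp. → Oakhollow Logistics SA (R2): 78% × 92% × 34% × 27% = 6.587568% of Northgate Foods Inc.
Direct interest in Northgate Foods Inc: 7%.
Aggregating (R3): 10.373% + 6.587568% + 7% = 23.960568%.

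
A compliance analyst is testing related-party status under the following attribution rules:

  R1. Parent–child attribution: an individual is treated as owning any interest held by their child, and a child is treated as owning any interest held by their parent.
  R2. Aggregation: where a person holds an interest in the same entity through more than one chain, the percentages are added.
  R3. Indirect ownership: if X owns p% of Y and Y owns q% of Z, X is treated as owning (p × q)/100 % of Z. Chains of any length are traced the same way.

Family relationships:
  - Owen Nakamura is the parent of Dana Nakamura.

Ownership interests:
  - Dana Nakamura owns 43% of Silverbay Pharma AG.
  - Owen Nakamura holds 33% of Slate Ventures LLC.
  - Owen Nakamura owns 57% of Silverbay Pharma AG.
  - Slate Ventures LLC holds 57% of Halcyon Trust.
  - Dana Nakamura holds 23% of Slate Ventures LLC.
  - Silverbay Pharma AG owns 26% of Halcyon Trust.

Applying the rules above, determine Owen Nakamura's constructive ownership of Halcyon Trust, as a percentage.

57.92%

By parent–child attribution (R1), Owen Nakamura is treated as also owning Dana Nakamura's interest in Silverbay Pharma AG, giving 57% + 43% = 100%.
By parent–child attribution (R1), Owen Nakamura is treated as also owning Dana Nakamura's interest in Slate Ventures LLC, giving 33% + 23% = 56%.
Chain via Silverbay Pharma AG (R3): 100% × 26% = 26% of Halcyon Trust.
Chain via Slate Ventures LLC (R3): 56% × 57% = 31.92% of Halcyon Trust.
Aggregating (R2): 26% + 31.92% = 57.92%.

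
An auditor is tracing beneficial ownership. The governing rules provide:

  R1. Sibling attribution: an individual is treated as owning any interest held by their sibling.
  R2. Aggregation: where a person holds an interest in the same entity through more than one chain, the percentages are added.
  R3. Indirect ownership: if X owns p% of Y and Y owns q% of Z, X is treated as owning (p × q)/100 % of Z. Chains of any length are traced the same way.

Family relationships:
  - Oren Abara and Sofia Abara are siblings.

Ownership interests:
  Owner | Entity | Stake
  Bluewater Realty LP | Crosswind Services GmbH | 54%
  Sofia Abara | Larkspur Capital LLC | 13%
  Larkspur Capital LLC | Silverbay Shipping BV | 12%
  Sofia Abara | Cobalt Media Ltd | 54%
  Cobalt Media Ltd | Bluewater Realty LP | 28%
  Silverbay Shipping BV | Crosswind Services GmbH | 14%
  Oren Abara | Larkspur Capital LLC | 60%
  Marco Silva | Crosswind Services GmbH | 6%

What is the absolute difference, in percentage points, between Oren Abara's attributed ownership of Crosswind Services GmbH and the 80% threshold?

70.6088

By sibling attribution (R1), Oren Abara is treated as also owning Sofia Abara's interest in Larkspur Capital LLC, giving 60% + 13% = 73%.
By sibling attribution (R1), Oren Abara is treated as owning Sofia Abara's 54% interest in Cobalt Media Ltd.
Chain via Larkspur Capital LLC → Silverbay Shipping BV (R3): 73% × 12% × 14% = 1.2264% of Crosswind Services GmbH.
Chain via Cobalt Media Ltd → Bluewater Realty LP (R3): 54% × 28% × 54% = 8.1648% of Crosswind Services GmbH.
Aggregating (R2): 1.2264% + 8.1648% = 9.3912%.
9.3912% falls short of the 80% threshold by 70.6088 percentage points.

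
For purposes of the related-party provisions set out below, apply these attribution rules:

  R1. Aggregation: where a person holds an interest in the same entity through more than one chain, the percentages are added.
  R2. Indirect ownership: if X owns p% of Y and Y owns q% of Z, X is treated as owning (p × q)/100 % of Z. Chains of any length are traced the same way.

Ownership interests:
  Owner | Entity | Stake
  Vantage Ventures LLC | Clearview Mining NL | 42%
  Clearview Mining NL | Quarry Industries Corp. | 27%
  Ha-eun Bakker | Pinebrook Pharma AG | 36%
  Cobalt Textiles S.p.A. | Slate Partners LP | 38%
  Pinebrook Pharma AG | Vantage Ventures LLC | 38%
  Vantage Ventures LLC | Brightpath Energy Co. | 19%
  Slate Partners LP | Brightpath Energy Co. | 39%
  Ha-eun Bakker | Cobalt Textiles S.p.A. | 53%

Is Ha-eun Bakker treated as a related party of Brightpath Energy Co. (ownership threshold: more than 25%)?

No

Chain via Pinebrook Pharma AG → Vantage Ventures LLC (R2): 36% × 38% × 19% = 2.5992% of Brightpath Energy Co.
Chain via Cobalt Textiles S.p.A. → Slate Partners LP (R2): 53% × 38% × 39% = 7.8546% of Brightpath Energy Co.
Aggregating (R1): 2.5992% + 7.8546% = 10.4538%.
10.4538% does not exceed the 25% threshold, so Ha-eun is not a related party to Brightpath Energy Co.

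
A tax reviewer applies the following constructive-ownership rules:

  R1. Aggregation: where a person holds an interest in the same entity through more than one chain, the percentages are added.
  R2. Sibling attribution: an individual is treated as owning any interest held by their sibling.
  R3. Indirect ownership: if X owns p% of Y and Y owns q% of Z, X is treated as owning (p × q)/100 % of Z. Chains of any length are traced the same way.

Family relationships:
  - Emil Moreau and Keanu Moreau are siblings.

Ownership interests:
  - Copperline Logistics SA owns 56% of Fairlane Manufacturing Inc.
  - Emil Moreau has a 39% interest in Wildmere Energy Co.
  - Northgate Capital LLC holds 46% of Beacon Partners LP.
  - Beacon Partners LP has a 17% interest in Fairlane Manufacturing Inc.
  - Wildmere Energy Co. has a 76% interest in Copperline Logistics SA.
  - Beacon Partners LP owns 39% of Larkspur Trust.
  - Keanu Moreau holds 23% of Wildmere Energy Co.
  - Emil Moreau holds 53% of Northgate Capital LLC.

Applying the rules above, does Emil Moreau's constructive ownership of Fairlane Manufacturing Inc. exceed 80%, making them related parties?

By sibling attribution (R2), Emil Moreau is treated as also owning Keanu Moreau's interest in Wildmere Energy Co, giving 39% + 23% = 62%.
Chain via Wildmere Energy Co. → Copperline Logistics SA (R3): 62% × 76% × 56% = 26.3872% of Fairlane Manufacturing Inc.
Chain via Northgate Capital LLC → Beacon Partners LP (R3): 53% × 46% × 17% = 4.1446% of Fairlane Manufacturing Inc.
Aggregating (R1): 26.3872% + 4.1446% = 30.5318%.
30.5318% does not exceed the 80% threshold, so Emil is not a related party to Fairlane Manufacturing Inc.

No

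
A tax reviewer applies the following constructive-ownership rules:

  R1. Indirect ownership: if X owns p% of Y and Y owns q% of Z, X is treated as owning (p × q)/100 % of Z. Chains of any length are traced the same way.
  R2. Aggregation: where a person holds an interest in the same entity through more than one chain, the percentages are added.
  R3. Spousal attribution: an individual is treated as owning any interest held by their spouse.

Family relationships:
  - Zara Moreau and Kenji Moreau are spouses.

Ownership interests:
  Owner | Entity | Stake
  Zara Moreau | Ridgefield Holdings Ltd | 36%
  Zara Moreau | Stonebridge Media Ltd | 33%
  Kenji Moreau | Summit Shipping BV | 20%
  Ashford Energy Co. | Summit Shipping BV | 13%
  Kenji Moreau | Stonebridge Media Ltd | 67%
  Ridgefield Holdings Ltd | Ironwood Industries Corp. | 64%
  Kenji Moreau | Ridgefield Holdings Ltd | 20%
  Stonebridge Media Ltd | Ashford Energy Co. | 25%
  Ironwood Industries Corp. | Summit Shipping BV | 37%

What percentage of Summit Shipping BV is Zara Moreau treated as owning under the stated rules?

36.5108%

By spousal attribution (R3), Zara Moreau is treated as also owning Kenji Moreau's interest in Ridgefield Holdings Ltd, giving 36% + 20% = 56%.
By spousal attribution (R3), Zara Moreau is treated as also owning Kenji Moreau's interest in Stonebridge Media Ltd, giving 33% + 67% = 100%.
By spousal attribution (R3), Zara Moreau is treated as owning Kenji Moreau's 20% interest in Summit Shipping BV.
Chain via Ridgefield Holdings Ltd → Ironwood Industries Corp. (R1): 56% × 64% × 37% = 13.2608% of Summit Shipping BV.
Chain via Stonebridge Media Ltd → Ashford Energy Co. (R1): 100% × 25% × 13% = 3.25% of Summit Shipping BV.
Direct interest in Summit Shipping BV: 20%.
Aggregating (R2): 13.2608% + 3.25% + 20% = 36.5108%.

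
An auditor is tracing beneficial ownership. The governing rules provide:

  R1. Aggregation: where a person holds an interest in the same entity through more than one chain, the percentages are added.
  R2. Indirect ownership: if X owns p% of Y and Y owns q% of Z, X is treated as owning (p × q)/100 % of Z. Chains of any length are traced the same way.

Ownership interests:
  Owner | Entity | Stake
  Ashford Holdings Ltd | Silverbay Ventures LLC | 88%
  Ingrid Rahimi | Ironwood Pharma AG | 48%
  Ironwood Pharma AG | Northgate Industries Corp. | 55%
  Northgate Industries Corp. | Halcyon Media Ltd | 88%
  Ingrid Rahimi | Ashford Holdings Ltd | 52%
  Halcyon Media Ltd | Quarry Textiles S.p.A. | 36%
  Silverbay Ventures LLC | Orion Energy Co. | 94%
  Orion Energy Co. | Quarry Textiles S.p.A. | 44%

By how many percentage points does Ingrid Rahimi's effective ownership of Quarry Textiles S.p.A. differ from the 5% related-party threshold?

22.289856

Chain via Ashford Holdings Ltd → Silverbay Ventures LLC → Orion Energy Co. (R2): 52% × 88% × 94% × 44% = 18.926336% of Quarry Textiles S.p.A.
Chain via Ironwood Pharma AG → Northgate Industries Corp. → Halcyon Media Ltd (R2): 48% × 55% × 88% × 36% = 8.36352% of Quarry Textiles S.p.A.
Aggregating (R1): 18.926336% + 8.36352% = 27.289856%.
27.289856% exceeds the 5% threshold by 22.289856 percentage points.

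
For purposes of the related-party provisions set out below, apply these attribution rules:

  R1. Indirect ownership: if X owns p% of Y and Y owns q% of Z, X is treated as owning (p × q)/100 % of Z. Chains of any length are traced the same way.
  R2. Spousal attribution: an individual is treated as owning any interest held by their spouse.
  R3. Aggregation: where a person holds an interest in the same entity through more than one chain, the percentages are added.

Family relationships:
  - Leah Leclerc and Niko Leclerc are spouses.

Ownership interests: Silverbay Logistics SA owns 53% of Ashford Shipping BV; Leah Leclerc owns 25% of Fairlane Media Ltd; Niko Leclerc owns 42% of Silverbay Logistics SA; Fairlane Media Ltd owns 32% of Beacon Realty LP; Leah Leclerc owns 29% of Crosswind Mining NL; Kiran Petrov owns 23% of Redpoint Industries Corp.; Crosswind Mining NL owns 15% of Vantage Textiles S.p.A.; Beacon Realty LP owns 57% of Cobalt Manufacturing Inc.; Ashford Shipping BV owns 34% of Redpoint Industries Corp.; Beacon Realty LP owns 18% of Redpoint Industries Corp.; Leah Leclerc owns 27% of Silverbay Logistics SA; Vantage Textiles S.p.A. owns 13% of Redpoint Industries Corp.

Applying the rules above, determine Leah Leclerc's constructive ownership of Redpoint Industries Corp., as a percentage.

14.4393%

By spousal attribution (R2), Leah Leclerc is treated as also owning Niko Leclerc's interest in Silverbay Logistics SA, giving 27% + 42% = 69%.
Chain via Silverbay Logistics SA → Ashford Shipping BV (R1): 69% × 53% × 34% = 12.4338% of Redpoint Industries Corp.
Chain via Fairlane Media Ltd → Beacon Realty LP (R1): 25% × 32% × 18% = 1.44% of Redpoint Industries Corp.
Chain via Crosswind Mining NL → Vantage Textiles S.p.A. (R1): 29% × 15% × 13% = 0.5655% of Redpoint Industries Corp.
Aggregating (R3): 12.4338% + 1.44% + 0.5655% = 14.4393%.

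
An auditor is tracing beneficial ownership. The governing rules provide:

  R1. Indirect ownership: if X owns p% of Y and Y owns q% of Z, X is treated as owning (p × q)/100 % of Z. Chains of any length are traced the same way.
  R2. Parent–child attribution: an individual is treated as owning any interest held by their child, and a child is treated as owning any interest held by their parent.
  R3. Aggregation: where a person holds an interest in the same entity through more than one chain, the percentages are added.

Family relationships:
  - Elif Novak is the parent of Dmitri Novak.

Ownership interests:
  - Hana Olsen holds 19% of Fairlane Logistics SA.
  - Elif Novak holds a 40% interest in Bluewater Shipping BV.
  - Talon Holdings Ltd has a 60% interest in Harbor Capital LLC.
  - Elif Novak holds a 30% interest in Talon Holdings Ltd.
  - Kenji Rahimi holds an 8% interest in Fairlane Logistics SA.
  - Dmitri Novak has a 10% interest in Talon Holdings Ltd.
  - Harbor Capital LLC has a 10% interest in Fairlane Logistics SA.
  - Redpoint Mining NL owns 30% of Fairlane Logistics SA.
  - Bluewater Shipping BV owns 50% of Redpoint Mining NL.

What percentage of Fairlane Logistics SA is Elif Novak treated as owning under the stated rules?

By parent–child attribution (R2), Elif Novak is treated as also owning Dmitri Novak's interest in Talon Holdings Ltd, giving 30% + 10% = 40%.
Chain via Bluewater Shipping BV → Redpoint Mining NL (R1): 40% × 50% × 30% = 6% of Fairlane Logistics SA.
Chain via Talon Holdings Ltd → Harbor Capital LLC (R1): 40% × 60% × 10% = 2.4% of Fairlane Logistics SA.
Aggregating (R3): 6% + 2.4% = 8.4%.

8.4%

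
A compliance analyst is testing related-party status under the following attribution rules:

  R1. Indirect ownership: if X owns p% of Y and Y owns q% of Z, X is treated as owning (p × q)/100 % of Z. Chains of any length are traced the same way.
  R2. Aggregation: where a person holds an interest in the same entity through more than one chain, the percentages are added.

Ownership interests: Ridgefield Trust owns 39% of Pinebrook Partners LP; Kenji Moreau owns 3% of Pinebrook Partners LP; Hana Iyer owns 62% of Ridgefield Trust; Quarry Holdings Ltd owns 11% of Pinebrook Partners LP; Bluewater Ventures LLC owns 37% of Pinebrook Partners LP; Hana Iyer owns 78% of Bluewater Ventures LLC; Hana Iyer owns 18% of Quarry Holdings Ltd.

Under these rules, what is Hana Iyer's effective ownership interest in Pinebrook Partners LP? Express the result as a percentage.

55.02%

Chain via Ridgefield Trust (R1): 62% × 39% = 24.18% of Pinebrook Partners LP.
Chain via Bluewater Ventures LLC (R1): 78% × 37% = 28.86% of Pinebrook Partners LP.
Chain via Quarry Holdings Ltd (R1): 18% × 11% = 1.98% of Pinebrook Partners LP.
Aggregating (R2): 24.18% + 28.86% + 1.98% = 55.02%.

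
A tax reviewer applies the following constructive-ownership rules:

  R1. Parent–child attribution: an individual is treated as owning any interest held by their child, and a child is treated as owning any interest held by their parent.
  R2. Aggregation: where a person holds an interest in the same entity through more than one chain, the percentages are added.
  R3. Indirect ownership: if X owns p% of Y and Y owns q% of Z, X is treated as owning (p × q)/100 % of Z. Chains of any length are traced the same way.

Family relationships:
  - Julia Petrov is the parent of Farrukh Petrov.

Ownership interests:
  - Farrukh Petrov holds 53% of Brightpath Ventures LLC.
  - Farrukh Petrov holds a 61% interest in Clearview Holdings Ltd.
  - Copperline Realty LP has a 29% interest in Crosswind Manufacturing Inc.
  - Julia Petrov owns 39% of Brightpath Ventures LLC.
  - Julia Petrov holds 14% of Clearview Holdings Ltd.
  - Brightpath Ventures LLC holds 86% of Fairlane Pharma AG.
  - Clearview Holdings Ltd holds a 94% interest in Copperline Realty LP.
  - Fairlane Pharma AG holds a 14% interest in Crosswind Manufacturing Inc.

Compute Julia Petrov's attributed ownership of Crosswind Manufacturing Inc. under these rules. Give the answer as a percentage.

By parent–child attribution (R1), Julia Petrov is treated as also owning Farrukh Petrov's interest in Brightpath Ventures LLC, giving 39% + 53% = 92%.
By parent–child attribution (R1), Julia Petrov is treated as also owning Farrukh Petrov's interest in Clearview Holdings Ltd, giving 14% + 61% = 75%.
Chain via Brightpath Ventures LLC → Fairlane Pharma AG (R3): 92% × 86% × 14% = 11.0768% of Crosswind Manufacturing Inc.
Chain via Clearview Holdings Ltd → Copperline Realty LP (R3): 75% × 94% × 29% = 20.445% of Crosswind Manufacturing Inc.
Aggregating (R2): 11.0768% + 20.445% = 31.5218%.

31.5218%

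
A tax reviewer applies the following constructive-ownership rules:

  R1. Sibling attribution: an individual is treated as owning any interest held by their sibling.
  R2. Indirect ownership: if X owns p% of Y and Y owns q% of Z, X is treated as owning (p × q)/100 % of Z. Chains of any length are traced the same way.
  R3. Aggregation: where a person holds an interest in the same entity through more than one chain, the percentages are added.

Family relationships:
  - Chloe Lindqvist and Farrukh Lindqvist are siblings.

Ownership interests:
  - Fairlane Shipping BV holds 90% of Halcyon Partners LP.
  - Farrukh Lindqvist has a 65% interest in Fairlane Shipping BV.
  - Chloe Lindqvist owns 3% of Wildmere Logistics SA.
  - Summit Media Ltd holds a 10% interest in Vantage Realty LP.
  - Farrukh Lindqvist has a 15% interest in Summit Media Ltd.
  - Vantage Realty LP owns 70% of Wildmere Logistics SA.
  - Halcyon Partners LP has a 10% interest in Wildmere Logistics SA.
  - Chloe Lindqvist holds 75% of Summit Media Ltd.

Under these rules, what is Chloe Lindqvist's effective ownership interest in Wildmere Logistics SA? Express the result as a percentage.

15.15%

By sibling attribution (R1), Chloe Lindqvist is treated as also owning Farrukh Lindqvist's interest in Summit Media Ltd, giving 75% + 15% = 90%.
By sibling attribution (R1), Chloe Lindqvist is treated as owning Farrukh Lindqvist's 65% interest in Fairlane Shipping BV.
Chain via Summit Media Ltd → Vantage Realty LP (R2): 90% × 10% × 70% = 6.3% of Wildmere Logistics SA.
Direct interest in Wildmere Logistics SA: 3%.
Chain via Fairlane Shipping BV → Halcyon Partners LP (R2): 65% × 90% × 10% = 5.85% of Wildmere Logistics SA.
Aggregating (R3): 6.3% + 3% + 5.85% = 15.15%.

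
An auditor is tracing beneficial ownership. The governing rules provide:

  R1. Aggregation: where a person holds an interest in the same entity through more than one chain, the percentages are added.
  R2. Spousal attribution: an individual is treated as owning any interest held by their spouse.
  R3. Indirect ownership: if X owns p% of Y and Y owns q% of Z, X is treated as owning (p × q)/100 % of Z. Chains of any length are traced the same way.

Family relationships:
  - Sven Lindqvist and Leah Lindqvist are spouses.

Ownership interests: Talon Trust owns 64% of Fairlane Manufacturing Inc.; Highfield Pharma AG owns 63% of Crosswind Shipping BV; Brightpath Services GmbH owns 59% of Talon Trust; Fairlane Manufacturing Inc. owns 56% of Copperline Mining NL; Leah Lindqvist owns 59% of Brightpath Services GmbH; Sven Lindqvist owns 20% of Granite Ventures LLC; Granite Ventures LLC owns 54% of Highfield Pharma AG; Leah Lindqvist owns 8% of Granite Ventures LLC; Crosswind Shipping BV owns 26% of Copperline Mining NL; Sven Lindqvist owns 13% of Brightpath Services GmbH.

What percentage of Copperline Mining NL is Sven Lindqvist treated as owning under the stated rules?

17.701488%

By spousal attribution (R2), Sven Lindqvist is treated as also owning Leah Lindqvist's interest in Brightpath Services GmbH, giving 13% + 59% = 72%.
By spousal attribution (R2), Sven Lindqvist is treated as also owning Leah Lindqvist's interest in Granite Ventures LLC, giving 20% + 8% = 28%.
Chain via Brightpath Services GmbH → Talon Trust → Fairlane Manufacturing Inc. (R3): 72% × 59% × 64% × 56% = 15.224832% of Copperline Mining NL.
Chain via Granite Ventures LLC → Highfield Pharma AG → Crosswind Shipping BV (R3): 28% × 54% × 63% × 26% = 2.476656% of Copperline Mining NL.
Aggregating (R1): 15.224832% + 2.476656% = 17.701488%.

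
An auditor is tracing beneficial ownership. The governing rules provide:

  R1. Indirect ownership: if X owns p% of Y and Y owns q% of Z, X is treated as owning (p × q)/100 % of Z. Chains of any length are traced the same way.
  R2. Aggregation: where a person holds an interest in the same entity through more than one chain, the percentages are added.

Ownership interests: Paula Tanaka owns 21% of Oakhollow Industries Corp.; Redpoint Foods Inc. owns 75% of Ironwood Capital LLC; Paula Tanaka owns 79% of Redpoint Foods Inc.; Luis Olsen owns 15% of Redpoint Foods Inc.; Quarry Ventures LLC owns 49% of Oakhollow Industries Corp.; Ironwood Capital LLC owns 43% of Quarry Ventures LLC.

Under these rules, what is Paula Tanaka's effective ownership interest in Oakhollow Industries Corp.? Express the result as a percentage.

Chain via Redpoint Foods Inc. → Ironwood Capital LLC → Quarry Ventures LLC (R1): 79% × 75% × 43% × 49% = 12.483975% of Oakhollow Industries Corp.
Direct interest in Oakhollow Industries Corp: 21%.
Aggregating (R2): 12.483975% + 21% = 33.483975%.

33.483975%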